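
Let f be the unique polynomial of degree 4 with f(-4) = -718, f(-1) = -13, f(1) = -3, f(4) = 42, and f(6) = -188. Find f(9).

-2603

Using the Lagrange interpolation formula with nodes -4, -1, 1, 4, 6:
  L_0(n) = (n + 1)(n - 1)(n - 4)(n - 6) / 1200
  L_1(n) = (n + 4)(n - 1)(n - 4)(n - 6) / -210
  L_2(n) = (n + 4)(n + 1)(n - 4)(n - 6) / 150
  L_3(n) = (n + 4)(n + 1)(n - 1)(n - 6) / -240
  L_4(n) = (n + 4)(n + 1)(n - 1)(n - 4) / 700
Then f(n) = -718·L_0(n) - 13·L_1(n) - 3·L_2(n) + 42·L_3(n) - 188·L_4(n).
Expanding and collecting terms gives f(n) = -n^4 + 6n^3 - 5n^2 - n - 2.
Evaluating at n = 9: f(9) = -2603.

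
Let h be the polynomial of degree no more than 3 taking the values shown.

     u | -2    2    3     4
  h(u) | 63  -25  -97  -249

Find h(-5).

759

Write h(u) = au^3 + bu^2 + cu + d. Substituting each data point gives a linear system:
  -8a + 4b - 2c + d = 63
  8a + 4b + 2c + d = -25
  27a + 9b + 3c + d = -97
  64a + 16b + 4c + d = -249
Solving the system yields a = -5, b = 5, c = -2, d = -1.
So h(u) = -5u³ + 5u² - 2u - 1.
Then h(-5) = 759.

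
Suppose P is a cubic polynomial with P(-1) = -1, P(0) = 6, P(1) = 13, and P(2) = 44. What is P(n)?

P(n) = 4n^3 + 3n + 6

Using the Lagrange interpolation formula with nodes -1, 0, 1, 2:
  L_0(n) = n(n - 1)(n - 2) / -6
  L_1(n) = (n + 1)(n - 1)(n - 2) / 2
  L_2(n) = (n + 1)n(n - 2) / -2
  L_3(n) = (n + 1)n(n - 1) / 6
Then P(n) = -1·L_0(n) + 6·L_1(n) + 13·L_2(n) + 44·L_3(n).
Expanding and collecting terms gives P(n) = 4n^3 + 3n + 6.
Check: P(0) = 6. ✓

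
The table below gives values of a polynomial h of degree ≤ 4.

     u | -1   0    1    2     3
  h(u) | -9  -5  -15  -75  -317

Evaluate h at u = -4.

-1185

Using the Lagrange interpolation formula with nodes -1, 0, 1, 2, 3:
  L_0(u) = u(u - 1)(u - 2)(u - 3) / 24
  L_1(u) = (u + 1)(u - 1)(u - 2)(u - 3) / -6
  L_2(u) = (u + 1)u(u - 2)(u - 3) / 4
  L_3(u) = (u + 1)u(u - 1)(u - 3) / -6
  L_4(u) = (u + 1)u(u - 1)(u - 2) / 24
Then h(u) = -9·L_0(u) - 5·L_1(u) - 15·L_2(u) - 75·L_3(u) - 317·L_4(u).
Expanding and collecting terms gives h(u) = -4u⁴ + 2u³ - 3u² - 5u - 5.
Evaluating at u = -4: h(-4) = -1185.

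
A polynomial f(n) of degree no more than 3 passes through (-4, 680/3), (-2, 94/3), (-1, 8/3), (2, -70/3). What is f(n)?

Write f(n) = an^3 + bn^2 + cn + d. Substituting each data point gives a linear system:
  -64a + 16b - 4c + d = 680/3
  -8a + 4b - 2c + d = 94/3
  -a + b - c + d = 8/3
  8a + 4b + 2c + d = -70/3
Solving the system yields a = -3, b = 2, c = -5/3, d = -4.
So f(n) = -3n^3 + 2n^2 - (5/3)n - 4.
Check: f(-2) = 94/3. ✓

f(n) = -3n^3 + 2n^2 - (5/3)n - 4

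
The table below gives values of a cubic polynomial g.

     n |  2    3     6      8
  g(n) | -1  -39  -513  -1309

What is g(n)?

g(n) = -3n^3 + 3n^2 + 4n + 3

Using the Lagrange interpolation formula with nodes 2, 3, 6, 8:
  L_0(n) = (n - 3)(n - 6)(n - 8) / -24
  L_1(n) = (n - 2)(n - 6)(n - 8) / 15
  L_2(n) = (n - 2)(n - 3)(n - 8) / -24
  L_3(n) = (n - 2)(n - 3)(n - 6) / 60
Then g(n) = -1·L_0(n) - 39·L_1(n) - 513·L_2(n) - 1309·L_3(n).
Expanding and collecting terms gives g(n) = -3n^3 + 3n^2 + 4n + 3.
Check: g(3) = -39. ✓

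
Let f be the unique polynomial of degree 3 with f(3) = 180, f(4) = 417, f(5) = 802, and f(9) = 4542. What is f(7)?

2160

Using the Lagrange interpolation formula with nodes 3, 4, 5, 9:
  L_0(u) = (u - 4)(u - 5)(u - 9) / -12
  L_1(u) = (u - 3)(u - 5)(u - 9) / 5
  L_2(u) = (u - 3)(u - 4)(u - 9) / -8
  L_3(u) = (u - 3)(u - 4)(u - 5) / 120
Then f(u) = 180·L_0(u) + 417·L_1(u) + 802·L_2(u) + 4542·L_3(u).
Expanding and collecting terms gives f(u) = 6u³ + 2u² + u - 3.
Evaluating at u = 7: f(7) = 2160.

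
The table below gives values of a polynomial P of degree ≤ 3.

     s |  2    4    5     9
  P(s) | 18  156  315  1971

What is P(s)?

Write P(s) = as^3 + bs^2 + cs + d. Substituting each data point gives a linear system:
  8a + 4b + 2c + d = 18
  64a + 16b + 4c + d = 156
  125a + 25b + 5c + d = 315
  729a + 81b + 9c + d = 1971
Solving the system yields a = 3, b = -3, c = 3, d = 0.
So P(s) = 3s^3 - 3s^2 + 3s.
Check: P(4) = 156. ✓

P(s) = 3s^3 - 3s^2 + 3s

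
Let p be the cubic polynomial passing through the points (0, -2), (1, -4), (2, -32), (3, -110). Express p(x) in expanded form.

Write p(x) = ax^3 + bx^2 + cx + d. Substituting each data point gives a linear system:
  d = -2
  a + b + c + d = -4
  8a + 4b + 2c + d = -32
  27a + 9b + 3c + d = -110
Solving the system yields a = -4, b = -1, c = 3, d = -2.
So p(x) = -4x^3 - x^2 + 3x - 2.
Check: p(0) = -2. ✓

p(x) = -4x^3 - x^2 + 3x - 2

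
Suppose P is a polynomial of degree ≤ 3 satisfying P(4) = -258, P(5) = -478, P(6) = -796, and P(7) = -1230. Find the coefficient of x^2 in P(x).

Write P(x) = ax^3 + bx^2 + cx + d. Substituting each data point gives a linear system:
  64a + 16b + 4c + d = -258
  125a + 25b + 5c + d = -478
  216a + 36b + 6c + d = -796
  343a + 49b + 7c + d = -1230
Solving the system yields a = -3, b = -4, c = -1, d = 2.
So P(x) = -3x³ - 4x² - x + 2.
The coefficient of x^2 is -4.

-4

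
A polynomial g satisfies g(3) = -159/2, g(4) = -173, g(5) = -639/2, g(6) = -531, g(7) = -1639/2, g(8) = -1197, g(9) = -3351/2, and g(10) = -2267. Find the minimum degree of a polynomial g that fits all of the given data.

Forward differences of the values at n = 3, 4, 5, 6, 7, 8, 9, 10:
  g  : -159/2  -173  -639/2  -531  -1639/2  -1197  -3351/2  -2267
  Δ  : -187/2  -293/2  -423/2  -577/2  -755/2  -957/2  -1183/2
  Δ^2: -53  -65  -77  -89  -101  -113
  Δ^3: -12  -12  -12  -12  -12
  Δ^4: 0  0  0  0
  Δ^5: 0  0  0
  Δ^6: 0  0
  Δ^7: 0
The third differences are constant (-12) and nonzero, while all higher differences vanish, so the minimal degree is 3.

3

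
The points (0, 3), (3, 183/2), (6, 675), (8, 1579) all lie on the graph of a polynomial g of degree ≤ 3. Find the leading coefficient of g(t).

3

Write g(t) = at^3 + bt^2 + ct + d. Substituting each data point gives a linear system:
  d = 3
  27a + 9b + 3c + d = 183/2
  216a + 36b + 6c + d = 675
  512a + 64b + 8c + d = 1579
Solving the system yields a = 3, b = 1/2, c = 1, d = 3.
So g(t) = 3t³ + (1/2)t² + t + 3.
The leading coefficient is 3.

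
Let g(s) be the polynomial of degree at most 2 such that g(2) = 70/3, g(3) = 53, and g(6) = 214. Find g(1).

Write g(s) = as^2 + bs + c. Substituting each data point gives a linear system:
  4a + 2b + c = 70/3
  9a + 3b + c = 53
  36a + 6b + c = 214
Solving the system yields a = 6, b = -1/3, c = 0.
So g(s) = 6s^2 - (1/3)s.
Then g(1) = 17/3.

17/3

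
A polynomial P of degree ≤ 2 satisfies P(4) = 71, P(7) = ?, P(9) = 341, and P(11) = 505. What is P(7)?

The 3 known points determine the degree-2 polynomial uniquely.
Write P(x) = ax^2 + bx + c. Substituting each data point gives a linear system:
  16a + 4b + c = 71
  81a + 9b + c = 341
  121a + 11b + c = 505
Solving the system yields a = 4, b = 2, c = -1.
So P(x) = 4x^2 + 2x - 1.
Then P(7) = 209.

209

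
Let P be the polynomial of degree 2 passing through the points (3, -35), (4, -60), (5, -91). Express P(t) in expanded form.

Write P(t) = at^2 + bt + c. Substituting each data point gives a linear system:
  9a + 3b + c = -35
  16a + 4b + c = -60
  25a + 5b + c = -91
Solving the system yields a = -3, b = -4, c = 4.
So P(t) = -3t^2 - 4t + 4.
Check: P(4) = -60. ✓

P(t) = -3t^2 - 4t + 4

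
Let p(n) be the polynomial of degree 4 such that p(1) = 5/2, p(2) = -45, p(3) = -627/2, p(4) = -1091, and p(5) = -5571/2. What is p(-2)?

-101

Using the Lagrange interpolation formula with nodes 1, 2, 3, 4, 5:
  L_0(n) = (n - 2)(n - 3)(n - 4)(n - 5) / 24
  L_1(n) = (n - 1)(n - 3)(n - 4)(n - 5) / -6
  L_2(n) = (n - 1)(n - 2)(n - 4)(n - 5) / 4
  L_3(n) = (n - 1)(n - 2)(n - 3)(n - 5) / -6
  L_4(n) = (n - 1)(n - 2)(n - 3)(n - 4) / 24
Then p(n) = 5/2·L_0(n) - 45·L_1(n) - 627/2·L_2(n) - 1091·L_3(n) - 5571/2·L_4(n).
Expanding and collecting terms gives p(n) = -5n^4 + 2n^3 + (5/2)n^2 + 6n - 3.
Evaluating at n = -2: p(-2) = -101.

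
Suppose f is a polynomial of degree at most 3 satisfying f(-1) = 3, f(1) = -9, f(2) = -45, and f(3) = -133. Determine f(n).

f(n) = -4n^3 - 2n^2 - 2n - 1

Write f(n) = an^3 + bn^2 + cn + d. Substituting each data point gives a linear system:
  -a + b - c + d = 3
  a + b + c + d = -9
  8a + 4b + 2c + d = -45
  27a + 9b + 3c + d = -133
Solving the system yields a = -4, b = -2, c = -2, d = -1.
So f(n) = -4n^3 - 2n^2 - 2n - 1.
Check: f(-1) = 3. ✓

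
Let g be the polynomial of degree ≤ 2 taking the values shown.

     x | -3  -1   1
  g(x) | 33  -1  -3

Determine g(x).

Using the Lagrange interpolation formula with nodes -3, -1, 1:
  L_0(x) = (x + 1)(x - 1) / 8
  L_1(x) = (x + 3)(x - 1) / -4
  L_2(x) = (x + 3)(x + 1) / 8
Then g(x) = 33·L_0(x) - 1·L_1(x) - 3·L_2(x).
Expanding and collecting terms gives g(x) = 4x² - x - 6.
Check: g(-1) = -1. ✓

g(x) = 4x^2 - x - 6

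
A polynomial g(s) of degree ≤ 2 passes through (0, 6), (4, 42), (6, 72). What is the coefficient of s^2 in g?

Write g(s) = as^2 + bs + c. Substituting each data point gives a linear system:
  c = 6
  16a + 4b + c = 42
  36a + 6b + c = 72
Solving the system yields a = 1, b = 5, c = 6.
So g(s) = s² + 5s + 6.
The leading coefficient is 1.

1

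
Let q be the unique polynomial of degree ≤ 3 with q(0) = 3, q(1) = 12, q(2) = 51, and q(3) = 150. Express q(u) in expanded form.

q(u) = 5u^3 + 4u + 3

Write q(u) = au^3 + bu^2 + cu + d. Substituting each data point gives a linear system:
  d = 3
  a + b + c + d = 12
  8a + 4b + 2c + d = 51
  27a + 9b + 3c + d = 150
Solving the system yields a = 5, b = 0, c = 4, d = 3.
So q(u) = 5u^3 + 4u + 3.
Check: q(1) = 12. ✓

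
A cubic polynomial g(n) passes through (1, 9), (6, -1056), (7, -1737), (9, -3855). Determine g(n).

g(n) = -6n^3 + 6n^2 + 3n + 6

Write g(n) = an^3 + bn^2 + cn + d. Substituting each data point gives a linear system:
  a + b + c + d = 9
  216a + 36b + 6c + d = -1056
  343a + 49b + 7c + d = -1737
  729a + 81b + 9c + d = -3855
Solving the system yields a = -6, b = 6, c = 3, d = 6.
So g(n) = -6n³ + 6n² + 3n + 6.
Check: g(9) = -3855. ✓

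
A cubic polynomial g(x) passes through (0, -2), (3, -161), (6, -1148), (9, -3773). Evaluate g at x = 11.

Using the Lagrange interpolation formula with nodes 0, 3, 6, 9:
  L_0(x) = (x - 3)(x - 6)(x - 9) / -162
  L_1(x) = x(x - 6)(x - 9) / 54
  L_2(x) = x(x - 3)(x - 9) / -54
  L_3(x) = x(x - 3)(x - 6) / 162
Then g(x) = -2·L_0(x) - 161·L_1(x) - 1148·L_2(x) - 3773·L_3(x).
Expanding and collecting terms gives g(x) = -5x³ - x² - 5x - 2.
Evaluating at x = 11: g(11) = -6833.

-6833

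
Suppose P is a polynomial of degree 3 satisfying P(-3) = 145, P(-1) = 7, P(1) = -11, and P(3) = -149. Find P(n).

Using the Lagrange interpolation formula with nodes -3, -1, 1, 3:
  L_0(n) = (n + 1)(n - 1)(n - 3) / -48
  L_1(n) = (n + 3)(n - 1)(n - 3) / 16
  L_2(n) = (n + 3)(n + 1)(n - 3) / -16
  L_3(n) = (n + 3)(n + 1)(n - 1) / 48
Then P(n) = 145·L_0(n) + 7·L_1(n) - 11·L_2(n) - 149·L_3(n).
Expanding and collecting terms gives P(n) = -5n³ - 4n - 2.
Check: P(3) = -149. ✓

P(n) = -5n^3 - 4n - 2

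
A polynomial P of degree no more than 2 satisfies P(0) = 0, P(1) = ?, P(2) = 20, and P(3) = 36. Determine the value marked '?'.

The 3 known points determine the degree-2 polynomial uniquely.
Write P(t) = at^2 + bt + c. Substituting each data point gives a linear system:
  c = 0
  4a + 2b + c = 20
  9a + 3b + c = 36
Solving the system yields a = 2, b = 6, c = 0.
So P(t) = 2t^2 + 6t.
Then P(1) = 8.

8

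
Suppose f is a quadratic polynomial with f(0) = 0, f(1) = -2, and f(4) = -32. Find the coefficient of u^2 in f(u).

-2

Write f(u) = au^2 + bu + c. Substituting each data point gives a linear system:
  c = 0
  a + b + c = -2
  16a + 4b + c = -32
Solving the system yields a = -2, b = 0, c = 0.
So f(u) = -2u².
The leading coefficient is -2.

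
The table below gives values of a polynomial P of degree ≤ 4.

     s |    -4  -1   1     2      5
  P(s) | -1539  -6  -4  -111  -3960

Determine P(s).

P(s) = -6s^4 - s^3 - 4s^2 + 2s + 5

Write P(s) = as^4 + bs^3 + cs^2 + ds + e. Substituting each data point gives a linear system:
  256a - 64b + 16c - 4d + e = -1539
  a - b + c - d + e = -6
  a + b + c + d + e = -4
  16a + 8b + 4c + 2d + e = -111
  625a + 125b + 25c + 5d + e = -3960
Solving the system yields a = -6, b = -1, c = -4, d = 2, e = 5.
So P(s) = -6s^4 - s^3 - 4s^2 + 2s + 5.
Check: P(-4) = -1539. ✓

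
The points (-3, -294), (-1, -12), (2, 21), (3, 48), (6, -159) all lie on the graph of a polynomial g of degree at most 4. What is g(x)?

Write g(x) = ax^4 + bx^3 + cx^2 + dx + e. Substituting each data point gives a linear system:
  81a - 27b + 9c - 3d + e = -294
  a - b + c - d + e = -12
  16a + 8b + 4c + 2d + e = 21
  81a + 27b + 9c + 3d + e = 48
  1296a + 216b + 36c + 6d + e = -159
Solving the system yields a = -1, b = 6, c = -5, d = 3, e = 3.
So g(x) = -x^4 + 6x^3 - 5x^2 + 3x + 3.
Check: g(3) = 48. ✓

g(x) = -x^4 + 6x^3 - 5x^2 + 3x + 3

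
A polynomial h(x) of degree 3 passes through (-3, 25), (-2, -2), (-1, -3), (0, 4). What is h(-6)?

Using the Lagrange interpolation formula with nodes -3, -2, -1, 0:
  L_0(x) = (x + 2)(x + 1)x / -6
  L_1(x) = (x + 3)(x + 1)x / 2
  L_2(x) = (x + 3)(x + 2)x / -2
  L_3(x) = (x + 3)(x + 2)(x + 1) / 6
Then h(x) = 25·L_0(x) - 2·L_1(x) - 3·L_2(x) + 4·L_3(x).
Expanding and collecting terms gives h(x) = -3x^3 - 5x^2 + 5x + 4.
Evaluating at x = -6: h(-6) = 442.

442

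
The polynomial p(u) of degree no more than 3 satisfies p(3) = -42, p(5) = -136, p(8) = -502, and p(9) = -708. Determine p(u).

p(u) = -u^3 + u^2 - 6u - 6

Using the Lagrange interpolation formula with nodes 3, 5, 8, 9:
  L_0(u) = (u - 5)(u - 8)(u - 9) / -60
  L_1(u) = (u - 3)(u - 8)(u - 9) / 24
  L_2(u) = (u - 3)(u - 5)(u - 9) / -15
  L_3(u) = (u - 3)(u - 5)(u - 8) / 24
Then p(u) = -42·L_0(u) - 136·L_1(u) - 502·L_2(u) - 708·L_3(u).
Expanding and collecting terms gives p(u) = -u^3 + u^2 - 6u - 6.
Check: p(3) = -42. ✓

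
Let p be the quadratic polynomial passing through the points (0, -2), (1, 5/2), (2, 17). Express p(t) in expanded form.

Write p(t) = at^2 + bt + c. Substituting each data point gives a linear system:
  c = -2
  a + b + c = 5/2
  4a + 2b + c = 17
Solving the system yields a = 5, b = -1/2, c = -2.
So p(t) = 5t^2 - (1/2)t - 2.
Check: p(1) = 5/2. ✓

p(t) = 5t^2 - (1/2)t - 2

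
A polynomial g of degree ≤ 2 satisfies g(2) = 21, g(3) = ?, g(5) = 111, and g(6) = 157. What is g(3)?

The 3 known points determine the degree-2 polynomial uniquely.
Write g(t) = at^2 + bt + c. Substituting each data point gives a linear system:
  4a + 2b + c = 21
  25a + 5b + c = 111
  36a + 6b + c = 157
Solving the system yields a = 4, b = 2, c = 1.
So g(t) = 4t^2 + 2t + 1.
Then g(3) = 43.

43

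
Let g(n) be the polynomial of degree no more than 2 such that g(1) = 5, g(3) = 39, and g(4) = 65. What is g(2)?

Write g(n) = an^2 + bn + c. Substituting each data point gives a linear system:
  a + b + c = 5
  9a + 3b + c = 39
  16a + 4b + c = 65
Solving the system yields a = 3, b = 5, c = -3.
So g(n) = 3n^2 + 5n - 3.
Then g(2) = 19.

19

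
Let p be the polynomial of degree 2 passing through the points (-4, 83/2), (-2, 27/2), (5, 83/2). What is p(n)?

Write p(n) = an^2 + bn + c. Substituting each data point gives a linear system:
  16a - 4b + c = 83/2
  4a - 2b + c = 27/2
  25a + 5b + c = 83/2
Solving the system yields a = 2, b = -2, c = 3/2.
So p(n) = 2n² - 2n + 3/2.
Check: p(-4) = 83/2. ✓

p(n) = 2n^2 - 2n + 3/2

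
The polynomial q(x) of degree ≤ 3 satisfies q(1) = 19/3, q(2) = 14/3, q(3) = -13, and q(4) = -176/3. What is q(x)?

q(x) = -2x^3 + 4x^2 + (1/3)x + 4

Using the Lagrange interpolation formula with nodes 1, 2, 3, 4:
  L_0(x) = (x - 2)(x - 3)(x - 4) / -6
  L_1(x) = (x - 1)(x - 3)(x - 4) / 2
  L_2(x) = (x - 1)(x - 2)(x - 4) / -2
  L_3(x) = (x - 1)(x - 2)(x - 3) / 6
Then q(x) = 19/3·L_0(x) + 14/3·L_1(x) - 13·L_2(x) - 176/3·L_3(x).
Expanding and collecting terms gives q(x) = -2x³ + 4x² + (1/3)x + 4.
Check: q(2) = 14/3. ✓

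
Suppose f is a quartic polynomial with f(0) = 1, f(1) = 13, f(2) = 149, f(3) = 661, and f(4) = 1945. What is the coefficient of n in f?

-2

Write f(n) = an^4 + bn^3 + cn^2 + dn + e. Substituting each data point gives a linear system:
  e = 1
  a + b + c + d + e = 13
  16a + 8b + 4c + 2d + e = 149
  81a + 27b + 9c + 3d + e = 661
  256a + 64b + 16c + 4d + e = 1945
Solving the system yields a = 6, b = 6, c = 2, d = -2, e = 1.
So f(n) = 6n⁴ + 6n³ + 2n² - 2n + 1.
The coefficient of n is -2.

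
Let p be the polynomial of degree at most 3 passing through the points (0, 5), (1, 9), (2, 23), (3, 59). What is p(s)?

Write p(s) = as^3 + bs^2 + cs + d. Substituting each data point gives a linear system:
  d = 5
  a + b + c + d = 9
  8a + 4b + 2c + d = 23
  27a + 9b + 3c + d = 59
Solving the system yields a = 2, b = -1, c = 3, d = 5.
So p(s) = 2s^3 - s^2 + 3s + 5.
Check: p(1) = 9. ✓

p(s) = 2s^3 - s^2 + 3s + 5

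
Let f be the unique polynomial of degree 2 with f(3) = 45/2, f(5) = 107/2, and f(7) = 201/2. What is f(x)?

f(x) = 2x^2 - (1/2)x + 6

Using the Lagrange interpolation formula with nodes 3, 5, 7:
  L_0(x) = (x - 5)(x - 7) / 8
  L_1(x) = (x - 3)(x - 7) / -4
  L_2(x) = (x - 3)(x - 5) / 8
Then f(x) = 45/2·L_0(x) + 107/2·L_1(x) + 201/2·L_2(x).
Expanding and collecting terms gives f(x) = 2x² - (1/2)x + 6.
Check: f(7) = 201/2. ✓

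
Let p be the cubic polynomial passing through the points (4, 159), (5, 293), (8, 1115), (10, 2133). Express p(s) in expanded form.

Write p(s) = as^3 + bs^2 + cs + d. Substituting each data point gives a linear system:
  64a + 16b + 4c + d = 159
  125a + 25b + 5c + d = 293
  512a + 64b + 8c + d = 1115
  1000a + 100b + 10c + d = 2133
Solving the system yields a = 2, b = 1, c = 3, d = 3.
So p(s) = 2s^3 + s^2 + 3s + 3.
Check: p(10) = 2133. ✓

p(s) = 2s^3 + s^2 + 3s + 3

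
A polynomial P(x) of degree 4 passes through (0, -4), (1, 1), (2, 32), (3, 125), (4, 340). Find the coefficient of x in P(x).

-2

Write P(x) = ax^4 + bx^3 + cx^2 + dx + e. Substituting each data point gives a linear system:
  e = -4
  a + b + c + d + e = 1
  16a + 8b + 4c + 2d + e = 32
  81a + 27b + 9c + 3d + e = 125
  256a + 64b + 16c + 4d + e = 340
Solving the system yields a = 1, b = 0, c = 6, d = -2, e = -4.
So P(x) = x⁴ + 6x² - 2x - 4.
The coefficient of x is -2.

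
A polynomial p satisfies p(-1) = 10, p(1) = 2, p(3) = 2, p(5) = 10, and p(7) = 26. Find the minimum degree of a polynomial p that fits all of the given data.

2

Forward differences of the values at s = -1, 1, 3, 5, 7:
  p  : 10  2  2  10  26
  Δ  : -8  0  8  16
  Δ^2: 8  8  8
  Δ^3: 0  0
  Δ^4: 0
The second differences are constant (8) and nonzero, while all higher differences vanish, so the minimal degree is 2.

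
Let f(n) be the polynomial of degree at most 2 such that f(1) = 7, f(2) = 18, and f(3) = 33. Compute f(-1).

-3

Write f(n) = an^2 + bn + c. Substituting each data point gives a linear system:
  a + b + c = 7
  4a + 2b + c = 18
  9a + 3b + c = 33
Solving the system yields a = 2, b = 5, c = 0.
So f(n) = 2n² + 5n.
Then f(-1) = -3.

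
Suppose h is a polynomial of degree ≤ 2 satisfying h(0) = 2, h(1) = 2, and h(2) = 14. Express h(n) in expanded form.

h(n) = 6n^2 - 6n + 2

Using the Lagrange interpolation formula with nodes 0, 1, 2:
  L_0(n) = (n - 1)(n - 2) / 2
  L_1(n) = n(n - 2) / -1
  L_2(n) = n(n - 1) / 2
Then h(n) = 2·L_0(n) + 2·L_1(n) + 14·L_2(n).
Expanding and collecting terms gives h(n) = 6n^2 - 6n + 2.
Check: h(1) = 2. ✓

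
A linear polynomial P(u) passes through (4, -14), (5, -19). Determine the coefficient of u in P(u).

-5

Write P(u) = au + b. Substituting each data point gives a linear system:
  4a + b = -14
  5a + b = -19
Solving the system yields a = -5, b = 6.
So P(u) = -5u + 6.
The leading coefficient is -5.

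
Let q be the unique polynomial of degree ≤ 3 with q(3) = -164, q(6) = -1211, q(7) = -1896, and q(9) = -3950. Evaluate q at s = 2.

Write q(s) = as^3 + bs^2 + cs + d. Substituting each data point gives a linear system:
  27a + 9b + 3c + d = -164
  216a + 36b + 6c + d = -1211
  343a + 49b + 7c + d = -1896
  729a + 81b + 9c + d = -3950
Solving the system yields a = -5, b = -4, c = 2, d = 1.
So q(s) = -5s^3 - 4s^2 + 2s + 1.
Then q(2) = -51.

-51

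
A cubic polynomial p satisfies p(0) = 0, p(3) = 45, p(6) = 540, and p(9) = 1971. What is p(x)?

p(x) = 3x^3 - 2x^2 - 6x

Write p(x) = ax^3 + bx^2 + cx + d. Substituting each data point gives a linear system:
  d = 0
  27a + 9b + 3c + d = 45
  216a + 36b + 6c + d = 540
  729a + 81b + 9c + d = 1971
Solving the system yields a = 3, b = -2, c = -6, d = 0.
So p(x) = 3x³ - 2x² - 6x.
Check: p(0) = 0. ✓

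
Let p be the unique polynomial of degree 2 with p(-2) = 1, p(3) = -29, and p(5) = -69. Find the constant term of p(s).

Write p(s) = as^2 + bs + c. Substituting each data point gives a linear system:
  4a - 2b + c = 1
  9a + 3b + c = -29
  25a + 5b + c = -69
Solving the system yields a = -2, b = -4, c = 1.
So p(s) = -2s^2 - 4s + 1.
The constant term is 1.

1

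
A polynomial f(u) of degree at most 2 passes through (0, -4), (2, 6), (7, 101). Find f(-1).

-3

Using the Lagrange interpolation formula with nodes 0, 2, 7:
  L_0(u) = (u - 2)(u - 7) / 14
  L_1(u) = u(u - 7) / -10
  L_2(u) = u(u - 2) / 35
Then f(u) = -4·L_0(u) + 6·L_1(u) + 101·L_2(u).
Expanding and collecting terms gives f(u) = 2u^2 + u - 4.
Evaluating at u = -1: f(-1) = -3.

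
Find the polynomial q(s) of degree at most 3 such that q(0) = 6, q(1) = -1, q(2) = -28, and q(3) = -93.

Write q(s) = as^3 + bs^2 + cs + d. Substituting each data point gives a linear system:
  d = 6
  a + b + c + d = -1
  8a + 4b + 2c + d = -28
  27a + 9b + 3c + d = -93
Solving the system yields a = -3, b = -1, c = -3, d = 6.
So q(s) = -3s^3 - s^2 - 3s + 6.
Check: q(0) = 6. ✓

q(s) = -3s^3 - s^2 - 3s + 6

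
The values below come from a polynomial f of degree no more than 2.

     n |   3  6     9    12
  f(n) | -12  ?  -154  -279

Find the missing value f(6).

On equispaced nodes a degree-2 polynomial has vanishing third forward difference, so
  - f(3) + 3·f(6) - 3·f(9) + f(12) = 0.
Substituting the known values and solving for f(6):
  3·f(6) = -195
  f(6) = -65.

-65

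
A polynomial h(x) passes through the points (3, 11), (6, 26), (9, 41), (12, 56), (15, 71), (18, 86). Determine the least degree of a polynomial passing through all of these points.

Forward differences of the values at x = 3, 6, 9, 12, 15, 18:
  h  : 11  26  41  56  71  86
  Δ  : 15  15  15  15  15
  Δ^2: 0  0  0  0
  Δ^3: 0  0  0
  Δ^4: 0  0
  Δ^5: 0
The first differences are constant (15) and nonzero, while all higher differences vanish, so the minimal degree is 1.

1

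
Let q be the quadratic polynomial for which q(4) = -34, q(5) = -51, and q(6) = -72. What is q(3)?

Using the Lagrange interpolation formula with nodes 4, 5, 6:
  L_0(n) = (n - 5)(n - 6) / 2
  L_1(n) = (n - 4)(n - 6) / -1
  L_2(n) = (n - 4)(n - 5) / 2
Then q(n) = -34·L_0(n) - 51·L_1(n) - 72·L_2(n).
Expanding and collecting terms gives q(n) = -2n² + n - 6.
Evaluating at n = 3: q(3) = -21.

-21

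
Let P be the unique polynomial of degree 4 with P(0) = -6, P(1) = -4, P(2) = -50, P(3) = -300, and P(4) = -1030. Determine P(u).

Write P(u) = au^4 + bu^3 + cu^2 + du + e. Substituting each data point gives a linear system:
  e = -6
  a + b + c + d + e = -4
  16a + 8b + 4c + 2d + e = -50
  81a + 27b + 9c + 3d + e = -300
  256a + 64b + 16c + 4d + e = -1030
Solving the system yields a = -5, b = 4, c = -1, d = 4, e = -6.
So P(u) = -5u^4 + 4u^3 - u^2 + 4u - 6.
Check: P(1) = -4. ✓

P(u) = -5u^4 + 4u^3 - u^2 + 4u - 6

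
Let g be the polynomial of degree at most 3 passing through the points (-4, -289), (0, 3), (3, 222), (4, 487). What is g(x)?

Write g(x) = ax^3 + bx^2 + cx + d. Substituting each data point gives a linear system:
  -64a + 16b - 4c + d = -289
  d = 3
  27a + 9b + 3c + d = 222
  64a + 16b + 4c + d = 487
Solving the system yields a = 6, b = 6, c = 1, d = 3.
So g(x) = 6x³ + 6x² + x + 3.
Check: g(3) = 222. ✓

g(x) = 6x^3 + 6x^2 + x + 3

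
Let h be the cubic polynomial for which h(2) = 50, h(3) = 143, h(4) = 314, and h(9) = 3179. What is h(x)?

Using the Lagrange interpolation formula with nodes 2, 3, 4, 9:
  L_0(x) = (x - 3)(x - 4)(x - 9) / -14
  L_1(x) = (x - 2)(x - 4)(x - 9) / 6
  L_2(x) = (x - 2)(x - 3)(x - 9) / -10
  L_3(x) = (x - 2)(x - 3)(x - 4) / 210
Then h(x) = 50·L_0(x) + 143·L_1(x) + 314·L_2(x) + 3179·L_3(x).
Expanding and collecting terms gives h(x) = 4x³ + 3x² + 2x + 2.
Check: h(2) = 50. ✓

h(x) = 4x^3 + 3x^2 + 2x + 2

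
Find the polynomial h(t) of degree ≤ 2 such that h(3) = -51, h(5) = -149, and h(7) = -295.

Write h(t) = at^2 + bt + c. Substituting each data point gives a linear system:
  9a + 3b + c = -51
  25a + 5b + c = -149
  49a + 7b + c = -295
Solving the system yields a = -6, b = -1, c = 6.
So h(t) = -6t² - t + 6.
Check: h(3) = -51. ✓

h(t) = -6t^2 - t + 6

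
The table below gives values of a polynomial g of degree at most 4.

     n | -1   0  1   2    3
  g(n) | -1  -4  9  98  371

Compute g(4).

Using the Lagrange interpolation formula with nodes -1, 0, 1, 2, 3:
  L_0(n) = n(n - 1)(n - 2)(n - 3) / 24
  L_1(n) = (n + 1)(n - 1)(n - 2)(n - 3) / -6
  L_2(n) = (n + 1)n(n - 2)(n - 3) / 4
  L_3(n) = (n + 1)n(n - 1)(n - 3) / -6
  L_4(n) = (n + 1)n(n - 1)(n - 2) / 24
Then g(n) = -1·L_0(n) - 4·L_1(n) + 9·L_2(n) + 98·L_3(n) + 371·L_4(n).
Expanding and collecting terms gives g(n) = 2n^4 + 6n^3 + 6n^2 - n - 4.
Evaluating at n = 4: g(4) = 984.

984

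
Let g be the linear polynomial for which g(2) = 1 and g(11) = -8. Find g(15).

Using the Lagrange interpolation formula with nodes 2, 11:
  L_0(u) = (u - 11) / -9
  L_1(u) = (u - 2) / 9
Then g(u) = 1·L_0(u) - 8·L_1(u).
Expanding and collecting terms gives g(u) = -u + 3.
Evaluating at u = 15: g(15) = -12.

-12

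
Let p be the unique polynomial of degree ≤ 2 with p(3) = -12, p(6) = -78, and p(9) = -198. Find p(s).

Using the Lagrange interpolation formula with nodes 3, 6, 9:
  L_0(s) = (s - 6)(s - 9) / 18
  L_1(s) = (s - 3)(s - 9) / -9
  L_2(s) = (s - 3)(s - 6) / 18
Then p(s) = -12·L_0(s) - 78·L_1(s) - 198·L_2(s).
Expanding and collecting terms gives p(s) = -3s² + 5s.
Check: p(6) = -78. ✓

p(s) = -3s^2 + 5s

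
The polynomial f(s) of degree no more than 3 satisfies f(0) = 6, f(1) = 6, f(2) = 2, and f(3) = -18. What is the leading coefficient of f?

Write f(s) = as^3 + bs^2 + cs + d. Substituting each data point gives a linear system:
  d = 6
  a + b + c + d = 6
  8a + 4b + 2c + d = 2
  27a + 9b + 3c + d = -18
Solving the system yields a = -2, b = 4, c = -2, d = 6.
So f(s) = -2s^3 + 4s^2 - 2s + 6.
The leading coefficient is -2.

-2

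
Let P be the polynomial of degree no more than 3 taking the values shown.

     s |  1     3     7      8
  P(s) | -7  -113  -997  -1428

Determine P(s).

P(s) = -2s^3 - 6s^2 - 3s + 4

Using the Lagrange interpolation formula with nodes 1, 3, 7, 8:
  L_0(s) = (s - 3)(s - 7)(s - 8) / -84
  L_1(s) = (s - 1)(s - 7)(s - 8) / 40
  L_2(s) = (s - 1)(s - 3)(s - 8) / -24
  L_3(s) = (s - 1)(s - 3)(s - 7) / 35
Then P(s) = -7·L_0(s) - 113·L_1(s) - 997·L_2(s) - 1428·L_3(s).
Expanding and collecting terms gives P(s) = -2s³ - 6s² - 3s + 4.
Check: P(7) = -997. ✓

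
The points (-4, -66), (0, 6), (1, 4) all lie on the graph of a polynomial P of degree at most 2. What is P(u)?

P(u) = -4u^2 + 2u + 6

Using the Lagrange interpolation formula with nodes -4, 0, 1:
  L_0(u) = u(u - 1) / 20
  L_1(u) = (u + 4)(u - 1) / -4
  L_2(u) = (u + 4)u / 5
Then P(u) = -66·L_0(u) + 6·L_1(u) + 4·L_2(u).
Expanding and collecting terms gives P(u) = -4u² + 2u + 6.
Check: P(0) = 6. ✓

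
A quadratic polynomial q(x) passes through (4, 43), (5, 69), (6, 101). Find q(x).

q(x) = 3x^2 - x - 1

Write q(x) = ax^2 + bx + c. Substituting each data point gives a linear system:
  16a + 4b + c = 43
  25a + 5b + c = 69
  36a + 6b + c = 101
Solving the system yields a = 3, b = -1, c = -1.
So q(x) = 3x^2 - x - 1.
Check: q(6) = 101. ✓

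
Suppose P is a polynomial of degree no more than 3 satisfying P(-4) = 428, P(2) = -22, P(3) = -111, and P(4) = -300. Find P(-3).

183

Using the Lagrange interpolation formula with nodes -4, 2, 3, 4:
  L_0(s) = (s - 2)(s - 3)(s - 4) / -336
  L_1(s) = (s + 4)(s - 3)(s - 4) / 12
  L_2(s) = (s + 4)(s - 2)(s - 4) / -7
  L_3(s) = (s + 4)(s - 2)(s - 3) / 16
Then P(s) = 428·L_0(s) - 22·L_1(s) - 111·L_2(s) - 300·L_3(s).
Expanding and collecting terms gives P(s) = -6s^3 + 4s^2 + 5s.
Evaluating at s = -3: P(-3) = 183.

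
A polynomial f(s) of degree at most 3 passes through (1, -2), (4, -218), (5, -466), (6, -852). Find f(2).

Using the Lagrange interpolation formula with nodes 1, 4, 5, 6:
  L_0(s) = (s - 4)(s - 5)(s - 6) / -60
  L_1(s) = (s - 1)(s - 5)(s - 6) / 6
  L_2(s) = (s - 1)(s - 4)(s - 6) / -4
  L_3(s) = (s - 1)(s - 4)(s - 5) / 10
Then f(s) = -2·L_0(s) - 218·L_1(s) - 466·L_2(s) - 852·L_3(s).
Expanding and collecting terms gives f(s) = -5s^3 + 6s^2 + 3s - 6.
Evaluating at s = 2: f(2) = -16.

-16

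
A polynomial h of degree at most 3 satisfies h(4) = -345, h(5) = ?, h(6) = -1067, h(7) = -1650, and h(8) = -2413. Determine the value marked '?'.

-640

The 4 known points determine the degree-3 polynomial uniquely.
Write h(n) = an^3 + bn^2 + cn + d. Substituting each data point gives a linear system:
  64a + 16b + 4c + d = -345
  216a + 36b + 6c + d = -1067
  343a + 49b + 7c + d = -1650
  512a + 64b + 8c + d = -2413
Solving the system yields a = -4, b = -6, c = 3, d = -5.
So h(n) = -4n³ - 6n² + 3n - 5.
Then h(5) = -640.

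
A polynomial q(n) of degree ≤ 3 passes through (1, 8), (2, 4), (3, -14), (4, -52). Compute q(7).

Using the Lagrange interpolation formula with nodes 1, 2, 3, 4:
  L_0(n) = (n - 2)(n - 3)(n - 4) / -6
  L_1(n) = (n - 1)(n - 3)(n - 4) / 2
  L_2(n) = (n - 1)(n - 2)(n - 4) / -2
  L_3(n) = (n - 1)(n - 2)(n - 3) / 6
Then q(n) = 8·L_0(n) + 4·L_1(n) - 14·L_2(n) - 52·L_3(n).
Expanding and collecting terms gives q(n) = -n^3 - n^2 + 6n + 4.
Evaluating at n = 7: q(7) = -346.

-346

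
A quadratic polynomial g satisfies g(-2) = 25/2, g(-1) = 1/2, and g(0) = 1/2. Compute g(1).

Forward differences of the values at u = -2, -1, 0:
  g  : 25/2  1/2  1/2
  Δ  : -12  0
  Δ^2: 12
The second differences are constant, confirming degree 2.
Interpolating (Newton forward form) and evaluating at u = 1 gives g(1) = 25/2.

25/2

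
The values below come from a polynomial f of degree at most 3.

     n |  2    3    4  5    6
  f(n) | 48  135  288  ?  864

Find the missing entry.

The 4 known points determine the degree-3 polynomial uniquely.
Write f(n) = an^3 + bn^2 + cn + d. Substituting each data point gives a linear system:
  8a + 4b + 2c + d = 48
  27a + 9b + 3c + d = 135
  64a + 16b + 4c + d = 288
  216a + 36b + 6c + d = 864
Solving the system yields a = 3, b = 6, c = 0, d = 0.
So f(n) = 3n³ + 6n².
Then f(5) = 525.

525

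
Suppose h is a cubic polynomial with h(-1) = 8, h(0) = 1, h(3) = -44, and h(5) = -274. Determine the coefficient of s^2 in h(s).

Write h(s) = as^3 + bs^2 + cs + d. Substituting each data point gives a linear system:
  -a + b - c + d = 8
  d = 1
  27a + 9b + 3c + d = -44
  125a + 25b + 5c + d = -274
Solving the system yields a = -3, b = 4, c = 0, d = 1.
So h(s) = -3s³ + 4s² + 1.
The coefficient of s^2 is 4.

4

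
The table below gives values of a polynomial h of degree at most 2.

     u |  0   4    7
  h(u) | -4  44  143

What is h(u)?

h(u) = 3u^2 - 4

Write h(u) = au^2 + bu + c. Substituting each data point gives a linear system:
  c = -4
  16a + 4b + c = 44
  49a + 7b + c = 143
Solving the system yields a = 3, b = 0, c = -4.
So h(u) = 3u^2 - 4.
Check: h(4) = 44. ✓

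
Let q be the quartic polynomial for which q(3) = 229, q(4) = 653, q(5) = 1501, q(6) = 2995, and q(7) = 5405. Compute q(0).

Using the Lagrange interpolation formula with nodes 3, 4, 5, 6, 7:
  L_0(u) = (u - 4)(u - 5)(u - 6)(u - 7) / 24
  L_1(u) = (u - 3)(u - 5)(u - 6)(u - 7) / -6
  L_2(u) = (u - 3)(u - 4)(u - 6)(u - 7) / 4
  L_3(u) = (u - 3)(u - 4)(u - 5)(u - 7) / -6
  L_4(u) = (u - 3)(u - 4)(u - 5)(u - 6) / 24
Then q(u) = 229·L_0(u) + 653·L_1(u) + 1501·L_2(u) + 2995·L_3(u) + 5405·L_4(u).
Expanding and collecting terms gives q(u) = 2u^4 + u^3 + 6u^2 - 5u + 1.
Evaluating at u = 0: q(0) = 1.

1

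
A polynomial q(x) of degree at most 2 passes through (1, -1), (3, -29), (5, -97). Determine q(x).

q(x) = -5x^2 + 6x - 2

Write q(x) = ax^2 + bx + c. Substituting each data point gives a linear system:
  a + b + c = -1
  9a + 3b + c = -29
  25a + 5b + c = -97
Solving the system yields a = -5, b = 6, c = -2.
So q(x) = -5x² + 6x - 2.
Check: q(1) = -1. ✓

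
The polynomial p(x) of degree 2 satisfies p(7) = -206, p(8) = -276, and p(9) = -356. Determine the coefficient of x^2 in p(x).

Write p(x) = ax^2 + bx + c. Substituting each data point gives a linear system:
  49a + 7b + c = -206
  64a + 8b + c = -276
  81a + 9b + c = -356
Solving the system yields a = -5, b = 5, c = 4.
So p(x) = -5x^2 + 5x + 4.
The leading coefficient is -5.

-5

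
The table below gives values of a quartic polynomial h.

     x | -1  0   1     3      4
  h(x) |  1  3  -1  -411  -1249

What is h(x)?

Using the Lagrange interpolation formula with nodes -1, 0, 1, 3, 4:
  L_0(x) = x(x - 1)(x - 3)(x - 4) / 40
  L_1(x) = (x + 1)(x - 1)(x - 3)(x - 4) / -12
  L_2(x) = (x + 1)x(x - 3)(x - 4) / 12
  L_3(x) = (x + 1)x(x - 1)(x - 4) / -24
  L_4(x) = (x + 1)x(x - 1)(x - 3) / 60
Then h(x) = 1·L_0(x) + 3·L_1(x) - 1·L_2(x) - 411·L_3(x) - 1249·L_4(x).
Expanding and collecting terms gives h(x) = -4x⁴ - 4x³ + x² + 3x + 3.
Check: h(1) = -1. ✓

h(x) = -4x^4 - 4x^3 + x^2 + 3x + 3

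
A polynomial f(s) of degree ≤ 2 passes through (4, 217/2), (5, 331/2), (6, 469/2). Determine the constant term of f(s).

1/2

Write f(s) = as^2 + bs + c. Substituting each data point gives a linear system:
  16a + 4b + c = 217/2
  25a + 5b + c = 331/2
  36a + 6b + c = 469/2
Solving the system yields a = 6, b = 3, c = 1/2.
So f(s) = 6s^2 + 3s + 1/2.
The constant term is 1/2.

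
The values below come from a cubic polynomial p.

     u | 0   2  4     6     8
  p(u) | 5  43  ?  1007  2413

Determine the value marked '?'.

On equispaced nodes a degree-3 polynomial has vanishing fourth forward difference, so
  p(0) - 4·p(2) + 6·p(4) - 4·p(6) + p(8) = 0.
Substituting the known values and solving for p(4):
  6·p(4) = 1782
  p(4) = 297.

297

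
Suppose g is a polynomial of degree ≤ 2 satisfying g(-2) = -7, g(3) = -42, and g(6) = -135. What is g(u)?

g(u) = -3u^2 - 4u - 3

Write g(u) = au^2 + bu + c. Substituting each data point gives a linear system:
  4a - 2b + c = -7
  9a + 3b + c = -42
  36a + 6b + c = -135
Solving the system yields a = -3, b = -4, c = -3.
So g(u) = -3u^2 - 4u - 3.
Check: g(3) = -42. ✓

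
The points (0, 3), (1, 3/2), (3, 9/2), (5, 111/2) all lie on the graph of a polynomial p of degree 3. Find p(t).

p(t) = t^3 - 3t^2 + (1/2)t + 3

Write p(t) = at^3 + bt^2 + ct + d. Substituting each data point gives a linear system:
  d = 3
  a + b + c + d = 3/2
  27a + 9b + 3c + d = 9/2
  125a + 25b + 5c + d = 111/2
Solving the system yields a = 1, b = -3, c = 1/2, d = 3.
So p(t) = t^3 - 3t^2 + (1/2)t + 3.
Check: p(5) = 111/2. ✓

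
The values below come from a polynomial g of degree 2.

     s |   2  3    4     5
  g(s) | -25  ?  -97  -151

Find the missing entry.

On equispaced nodes a degree-2 polynomial has vanishing third forward difference, so
  - g(2) + 3·g(3) - 3·g(4) + g(5) = 0.
Substituting the known values and solving for g(3):
  3·g(3) = -165
  g(3) = -55.

-55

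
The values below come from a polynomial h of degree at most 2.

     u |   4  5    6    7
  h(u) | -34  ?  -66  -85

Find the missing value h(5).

On equispaced nodes a degree-2 polynomial has vanishing third forward difference, so
  - h(4) + 3·h(5) - 3·h(6) + h(7) = 0.
Substituting the known values and solving for h(5):
  3·h(5) = -147
  h(5) = -49.

-49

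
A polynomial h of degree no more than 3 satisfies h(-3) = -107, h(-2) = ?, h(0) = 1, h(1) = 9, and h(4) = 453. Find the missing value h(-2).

-21

The 4 known points determine the degree-3 polynomial uniquely.
Write h(u) = au^3 + bu^2 + cu + d. Substituting each data point gives a linear system:
  -27a + 9b - 3c + d = -107
  d = 1
  a + b + c + d = 9
  64a + 16b + 4c + d = 453
Solving the system yields a = 6, b = 5, c = -3, d = 1.
So h(u) = 6u^3 + 5u^2 - 3u + 1.
Then h(-2) = -21.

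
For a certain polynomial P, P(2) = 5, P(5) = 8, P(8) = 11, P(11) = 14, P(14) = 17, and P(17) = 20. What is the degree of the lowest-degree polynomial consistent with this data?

Forward differences of the values at x = 2, 5, 8, 11, 14, 17:
  P  : 5  8  11  14  17  20
  Δ  : 3  3  3  3  3
  Δ^2: 0  0  0  0
  Δ^3: 0  0  0
  Δ^4: 0  0
  Δ^5: 0
The first differences are constant (3) and nonzero, while all higher differences vanish, so the minimal degree is 1.

1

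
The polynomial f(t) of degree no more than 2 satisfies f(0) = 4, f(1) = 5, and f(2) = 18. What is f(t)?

f(t) = 6t^2 - 5t + 4

Write f(t) = at^2 + bt + c. Substituting each data point gives a linear system:
  c = 4
  a + b + c = 5
  4a + 2b + c = 18
Solving the system yields a = 6, b = -5, c = 4.
So f(t) = 6t² - 5t + 4.
Check: f(1) = 5. ✓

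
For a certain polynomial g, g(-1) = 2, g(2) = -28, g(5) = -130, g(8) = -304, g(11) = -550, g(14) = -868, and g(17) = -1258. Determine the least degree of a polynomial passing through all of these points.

2

Forward differences of the values at n = -1, 2, 5, 8, 11, 14, 17:
  g  : 2  -28  -130  -304  -550  -868  -1258
  Δ  : -30  -102  -174  -246  -318  -390
  Δ^2: -72  -72  -72  -72  -72
  Δ^3: 0  0  0  0
  Δ^4: 0  0  0
  Δ^5: 0  0
  Δ^6: 0
The second differences are constant (-72) and nonzero, while all higher differences vanish, so the minimal degree is 2.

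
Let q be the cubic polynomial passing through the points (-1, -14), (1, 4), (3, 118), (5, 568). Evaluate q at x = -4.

-386

Write q(x) = ax^3 + bx^2 + cx + d. Substituting each data point gives a linear system:
  -a + b - c + d = -14
  a + b + c + d = 4
  27a + 9b + 3c + d = 118
  125a + 25b + 5c + d = 568
Solving the system yields a = 5, b = -3, c = 4, d = -2.
So q(x) = 5x^3 - 3x^2 + 4x - 2.
Then q(-4) = -386.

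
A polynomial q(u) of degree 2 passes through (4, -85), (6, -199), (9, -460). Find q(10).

-571

Write q(u) = au^2 + bu + c. Substituting each data point gives a linear system:
  16a + 4b + c = -85
  36a + 6b + c = -199
  81a + 9b + c = -460
Solving the system yields a = -6, b = 3, c = -1.
So q(u) = -6u² + 3u - 1.
Then q(10) = -571.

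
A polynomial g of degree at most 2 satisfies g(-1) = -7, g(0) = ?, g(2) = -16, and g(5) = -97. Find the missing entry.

The 3 known points determine the degree-2 polynomial uniquely.
Write g(u) = au^2 + bu + c. Substituting each data point gives a linear system:
  a - b + c = -7
  4a + 2b + c = -16
  25a + 5b + c = -97
Solving the system yields a = -4, b = 1, c = -2.
So g(u) = -4u² + u - 2.
Then g(0) = -2.

-2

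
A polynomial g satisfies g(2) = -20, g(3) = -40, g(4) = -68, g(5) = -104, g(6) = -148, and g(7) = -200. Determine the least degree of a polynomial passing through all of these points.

2

Forward differences of the values at t = 2, 3, 4, 5, 6, 7:
  g  : -20  -40  -68  -104  -148  -200
  Δ  : -20  -28  -36  -44  -52
  Δ^2: -8  -8  -8  -8
  Δ^3: 0  0  0
  Δ^4: 0  0
  Δ^5: 0
The second differences are constant (-8) and nonzero, while all higher differences vanish, so the minimal degree is 2.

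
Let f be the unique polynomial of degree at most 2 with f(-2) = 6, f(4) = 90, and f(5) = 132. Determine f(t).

Write f(t) = at^2 + bt + c. Substituting each data point gives a linear system:
  4a - 2b + c = 6
  16a + 4b + c = 90
  25a + 5b + c = 132
Solving the system yields a = 4, b = 6, c = 2.
So f(t) = 4t^2 + 6t + 2.
Check: f(4) = 90. ✓

f(t) = 4t^2 + 6t + 2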